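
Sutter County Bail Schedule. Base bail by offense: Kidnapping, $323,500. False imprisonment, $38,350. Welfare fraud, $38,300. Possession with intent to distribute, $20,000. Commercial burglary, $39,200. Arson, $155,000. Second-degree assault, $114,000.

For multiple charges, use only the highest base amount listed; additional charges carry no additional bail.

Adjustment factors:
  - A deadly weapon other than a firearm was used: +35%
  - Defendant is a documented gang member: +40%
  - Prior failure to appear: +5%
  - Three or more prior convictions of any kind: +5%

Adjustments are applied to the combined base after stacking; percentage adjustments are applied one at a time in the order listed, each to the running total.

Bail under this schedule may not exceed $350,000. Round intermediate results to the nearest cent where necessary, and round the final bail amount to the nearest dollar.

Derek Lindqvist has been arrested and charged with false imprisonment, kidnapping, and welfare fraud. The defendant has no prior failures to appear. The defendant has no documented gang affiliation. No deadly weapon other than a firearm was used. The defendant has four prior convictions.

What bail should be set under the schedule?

Base amounts from the schedule: false imprisonment $38,350; kidnapping $323,500; welfare fraud $38,300.
Stacking rule: use the highest base only. Highest is kidnapping at $323,500. Combined base = $323,500.
Three or more prior convictions of any kind (+5%): $323,500 × 1.05 = $339,675.
$339,675 is within the $350,000 maximum.

$339,675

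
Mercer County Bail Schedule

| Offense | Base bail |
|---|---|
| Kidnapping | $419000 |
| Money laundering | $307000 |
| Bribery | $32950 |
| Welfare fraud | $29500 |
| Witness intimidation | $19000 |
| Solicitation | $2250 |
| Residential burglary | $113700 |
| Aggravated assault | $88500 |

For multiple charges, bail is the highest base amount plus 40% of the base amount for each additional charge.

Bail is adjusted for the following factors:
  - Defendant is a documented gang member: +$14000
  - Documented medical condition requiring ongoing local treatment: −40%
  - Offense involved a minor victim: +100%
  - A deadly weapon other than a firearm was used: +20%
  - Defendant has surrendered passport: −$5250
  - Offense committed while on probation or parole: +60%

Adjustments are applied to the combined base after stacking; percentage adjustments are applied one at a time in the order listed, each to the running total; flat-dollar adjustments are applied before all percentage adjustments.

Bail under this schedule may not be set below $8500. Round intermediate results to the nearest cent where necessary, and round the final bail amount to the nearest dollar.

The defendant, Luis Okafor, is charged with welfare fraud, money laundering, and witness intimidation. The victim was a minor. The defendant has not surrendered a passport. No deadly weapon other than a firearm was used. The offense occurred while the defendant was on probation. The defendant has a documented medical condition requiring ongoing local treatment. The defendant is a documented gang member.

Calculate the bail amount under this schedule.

$653568

Base amounts from the schedule: welfare fraud $29500; money laundering $307000; witness intimidation $19000.
Stacking rule: highest base plus 40% of each additional charge. Highest is money laundering at $307000. Additional: $29500 × 40% = $11800; $19000 × 40% = $7600. Combined base = $307000 + $19400 = $326400.
Defendant is a documented gang member (+$14000 flat): $326400 + $14000 = $340400.
Documented medical condition requiring ongoing local treatment (−40%): $340400 × 0.6 = $204240.
Offense involved a minor victim (+100%): $204240 × 2 = $408480.
Offense committed while on probation or parole (+60%): $408480 × 1.6 = $653568.
$653568 is at or above the $8500 minimum.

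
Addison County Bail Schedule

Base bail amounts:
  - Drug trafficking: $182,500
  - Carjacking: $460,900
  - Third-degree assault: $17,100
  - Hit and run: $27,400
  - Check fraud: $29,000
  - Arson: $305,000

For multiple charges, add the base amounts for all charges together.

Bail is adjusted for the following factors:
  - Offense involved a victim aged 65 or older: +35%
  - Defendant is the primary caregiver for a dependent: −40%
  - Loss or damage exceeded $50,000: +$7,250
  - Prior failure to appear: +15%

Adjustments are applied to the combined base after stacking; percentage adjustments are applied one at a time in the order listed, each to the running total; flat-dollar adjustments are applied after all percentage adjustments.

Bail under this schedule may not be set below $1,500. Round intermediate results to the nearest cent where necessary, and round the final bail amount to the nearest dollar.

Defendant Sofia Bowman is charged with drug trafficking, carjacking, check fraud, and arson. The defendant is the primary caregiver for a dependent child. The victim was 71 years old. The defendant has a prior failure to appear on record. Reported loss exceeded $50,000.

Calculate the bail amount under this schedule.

$917,698

Base amounts from the schedule: drug trafficking $182,500; carjacking $460,900; check fraud $29,000; arson $305,000.
Stacking rule: sum of all bases. $182,500 + $460,900 + $29,000 + $305,000 = $977,400.
Offense involved a victim aged 65 or older (+35%): $977,400 × 1.35 = $1,319,490.
Defendant is the primary caregiver for a dependent (−40%): $1,319,490 × 0.6 = $791,694.
Prior failure to appear (+15%): $791,694 × 1.15 = $910,448.10.
Loss or damage exceeded $50,000 (+$7,250 flat): $910,448.10 + $7,250 = $917,698.10.
$917,698.10 is at or above the $1,500 minimum.
Rounded to the nearest dollar: $917,698.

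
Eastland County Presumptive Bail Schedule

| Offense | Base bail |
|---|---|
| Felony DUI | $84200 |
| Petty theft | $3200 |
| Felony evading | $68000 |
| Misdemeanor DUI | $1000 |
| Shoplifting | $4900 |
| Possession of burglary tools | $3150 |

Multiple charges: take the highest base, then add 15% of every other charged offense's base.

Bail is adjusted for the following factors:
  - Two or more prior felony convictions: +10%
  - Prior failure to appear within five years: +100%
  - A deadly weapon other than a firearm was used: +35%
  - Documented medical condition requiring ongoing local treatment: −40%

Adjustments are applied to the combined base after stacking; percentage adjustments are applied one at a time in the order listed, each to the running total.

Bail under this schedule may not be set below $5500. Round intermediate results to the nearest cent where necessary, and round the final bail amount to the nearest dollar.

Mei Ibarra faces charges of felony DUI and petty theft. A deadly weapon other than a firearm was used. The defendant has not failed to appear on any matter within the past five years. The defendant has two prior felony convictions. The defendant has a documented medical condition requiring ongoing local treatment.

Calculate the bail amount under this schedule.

Base amounts from the schedule: felony DUI $84200; petty theft $3200.
Stacking rule: highest base plus 15% of each additional charge. Highest is felony DUI at $84200. Additional: $3200 × 15% = $480. Combined base = $84200 + $480 = $84680.
Two or more prior felony convictions (+10%): $84680 × 1.1 = $93148.
A deadly weapon other than a firearm was used (+35%): $93148 × 1.35 = $125749.80.
Documented medical condition requiring ongoing local treatment (−40%): $125749.80 × 0.6 = $75449.88.
$75449.88 is at or above the $5500 minimum.
Rounded to the nearest dollar: $75450.

$75450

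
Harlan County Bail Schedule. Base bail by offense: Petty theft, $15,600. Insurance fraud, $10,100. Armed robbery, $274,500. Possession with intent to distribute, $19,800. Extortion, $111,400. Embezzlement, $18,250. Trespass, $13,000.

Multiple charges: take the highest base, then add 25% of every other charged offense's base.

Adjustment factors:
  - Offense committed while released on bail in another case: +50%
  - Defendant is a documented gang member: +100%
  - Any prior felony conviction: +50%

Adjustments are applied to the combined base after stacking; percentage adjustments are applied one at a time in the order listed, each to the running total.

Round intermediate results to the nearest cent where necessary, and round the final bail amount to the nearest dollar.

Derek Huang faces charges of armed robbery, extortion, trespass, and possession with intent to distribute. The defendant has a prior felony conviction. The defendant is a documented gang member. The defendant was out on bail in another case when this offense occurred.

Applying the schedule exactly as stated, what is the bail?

$1,397,475

Base amounts from the schedule: armed robbery $274,500; extortion $111,400; trespass $13,000; possession with intent to distribute $19,800.
Stacking rule: highest base plus 25% of each additional charge. Highest is armed robbery at $274,500. Additional: $111,400 × 25% = $27,850; $13,000 × 25% = $3,250; $19,800 × 25% = $4,950. Combined base = $274,500 + $36,050 = $310,550.
Offense committed while released on bail in another case (+50%): $310,550 × 1.5 = $465,825.
Defendant is a documented gang member (+100%): $465,825 × 2 = $931,650.
Any prior felony conviction (+50%): $931,650 × 1.5 = $1,397,475.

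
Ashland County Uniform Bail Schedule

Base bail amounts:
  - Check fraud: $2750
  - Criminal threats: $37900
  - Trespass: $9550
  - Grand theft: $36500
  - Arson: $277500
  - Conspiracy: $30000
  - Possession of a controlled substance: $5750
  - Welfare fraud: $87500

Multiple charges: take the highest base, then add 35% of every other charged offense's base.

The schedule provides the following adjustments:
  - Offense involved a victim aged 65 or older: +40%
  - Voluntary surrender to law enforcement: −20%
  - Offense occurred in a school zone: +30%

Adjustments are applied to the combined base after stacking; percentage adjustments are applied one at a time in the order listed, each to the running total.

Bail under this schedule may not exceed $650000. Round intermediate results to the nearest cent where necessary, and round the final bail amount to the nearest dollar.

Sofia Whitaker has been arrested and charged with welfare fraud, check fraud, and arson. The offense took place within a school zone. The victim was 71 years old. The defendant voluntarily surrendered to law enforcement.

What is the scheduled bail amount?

$450031

Base amounts from the schedule: welfare fraud $87500; check fraud $2750; arson $277500.
Stacking rule: highest base plus 35% of each additional charge. Highest is arson at $277500. Additional: $87500 × 35% = $30625; $2750 × 35% = $962.50. Combined base = $277500 + $31587.50 = $309087.50.
Offense involved a victim aged 65 or older (+40%): $309087.50 × 1.4 = $432722.50.
Voluntary surrender to law enforcement (−20%): $432722.50 × 0.8 = $346178.
Offense occurred in a school zone (+30%): $346178 × 1.3 = $450031.40.
$450031.40 is within the $650000 maximum.
Rounded to the nearest dollar: $450031.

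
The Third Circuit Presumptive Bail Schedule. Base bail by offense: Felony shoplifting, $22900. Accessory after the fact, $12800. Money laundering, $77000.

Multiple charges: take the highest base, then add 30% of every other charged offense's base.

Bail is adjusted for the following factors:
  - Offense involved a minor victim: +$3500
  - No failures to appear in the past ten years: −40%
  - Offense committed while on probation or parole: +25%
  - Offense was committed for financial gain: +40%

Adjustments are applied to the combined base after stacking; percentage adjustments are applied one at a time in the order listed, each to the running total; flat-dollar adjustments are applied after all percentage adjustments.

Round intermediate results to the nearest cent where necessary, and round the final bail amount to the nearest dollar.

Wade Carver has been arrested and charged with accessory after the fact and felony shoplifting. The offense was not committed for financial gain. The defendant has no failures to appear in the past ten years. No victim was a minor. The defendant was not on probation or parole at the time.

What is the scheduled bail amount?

$16044

Base amounts from the schedule: accessory after the fact $12800; felony shoplifting $22900.
Stacking rule: highest base plus 30% of each additional charge. Highest is felony shoplifting at $22900. Additional: $12800 × 30% = $3840. Combined base = $22900 + $3840 = $26740.
No failures to appear in the past ten years (−40%): $26740 × 0.6 = $16044.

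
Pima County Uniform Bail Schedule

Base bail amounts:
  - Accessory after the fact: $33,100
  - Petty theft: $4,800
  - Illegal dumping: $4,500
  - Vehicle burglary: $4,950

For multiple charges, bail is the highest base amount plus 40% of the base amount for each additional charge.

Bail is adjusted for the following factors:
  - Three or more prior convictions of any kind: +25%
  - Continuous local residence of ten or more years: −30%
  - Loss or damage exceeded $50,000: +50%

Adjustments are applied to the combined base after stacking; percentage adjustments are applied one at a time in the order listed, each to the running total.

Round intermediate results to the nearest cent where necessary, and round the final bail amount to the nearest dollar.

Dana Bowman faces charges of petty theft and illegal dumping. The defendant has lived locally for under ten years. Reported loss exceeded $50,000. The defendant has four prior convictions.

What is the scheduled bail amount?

Base amounts from the schedule: petty theft $4,800; illegal dumping $4,500.
Stacking rule: highest base plus 40% of each additional charge. Highest is petty theft at $4,800. Additional: $4,500 × 40% = $1,800. Combined base = $4,800 + $1,800 = $6,600.
Three or more prior convictions of any kind (+25%): $6,600 × 1.25 = $8,250.
Loss or damage exceeded $50,000 (+50%): $8,250 × 1.5 = $12,375.

$12,375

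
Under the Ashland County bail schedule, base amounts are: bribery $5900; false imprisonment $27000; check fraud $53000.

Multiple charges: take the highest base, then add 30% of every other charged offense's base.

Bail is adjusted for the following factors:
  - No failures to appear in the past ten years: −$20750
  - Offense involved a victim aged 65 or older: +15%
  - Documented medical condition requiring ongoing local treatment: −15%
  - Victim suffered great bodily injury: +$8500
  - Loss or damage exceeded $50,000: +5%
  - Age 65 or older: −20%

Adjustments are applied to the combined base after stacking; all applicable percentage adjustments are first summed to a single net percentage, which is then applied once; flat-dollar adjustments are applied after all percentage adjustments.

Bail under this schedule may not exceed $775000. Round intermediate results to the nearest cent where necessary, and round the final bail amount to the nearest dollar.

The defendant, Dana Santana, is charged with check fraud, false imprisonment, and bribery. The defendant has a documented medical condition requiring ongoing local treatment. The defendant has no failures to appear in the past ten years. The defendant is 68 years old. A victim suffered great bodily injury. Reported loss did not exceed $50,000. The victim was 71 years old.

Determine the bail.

$38046

Base amounts from the schedule: check fraud $53000; false imprisonment $27000; bribery $5900.
Stacking rule: highest base plus 30% of each additional charge. Highest is check fraud at $53000. Additional: $27000 × 30% = $8100; $5900 × 30% = $1770. Combined base = $53000 + $9870 = $62870.
Net percentage adjustment: +15% −15% −20% = −20%. $62870 × 0.8 = $50296.
No failures to appear in the past ten years (−$20750 flat): $50296 − $20750 = $29546.
Victim suffered great bodily injury (+$8500 flat): $29546 + $8500 = $38046.
$38046 is within the $775000 maximum.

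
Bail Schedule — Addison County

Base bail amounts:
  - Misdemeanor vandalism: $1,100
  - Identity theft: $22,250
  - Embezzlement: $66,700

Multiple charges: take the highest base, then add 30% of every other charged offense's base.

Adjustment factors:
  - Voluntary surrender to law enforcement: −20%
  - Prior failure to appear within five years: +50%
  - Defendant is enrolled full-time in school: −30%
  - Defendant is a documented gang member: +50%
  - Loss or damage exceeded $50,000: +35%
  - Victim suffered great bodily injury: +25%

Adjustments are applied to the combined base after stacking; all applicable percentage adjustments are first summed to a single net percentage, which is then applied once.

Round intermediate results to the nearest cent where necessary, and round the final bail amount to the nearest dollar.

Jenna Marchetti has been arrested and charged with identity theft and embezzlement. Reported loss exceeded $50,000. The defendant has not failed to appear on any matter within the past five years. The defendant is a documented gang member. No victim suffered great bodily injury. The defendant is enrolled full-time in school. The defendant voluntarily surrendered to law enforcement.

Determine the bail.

Base amounts from the schedule: identity theft $22,250; embezzlement $66,700.
Stacking rule: highest base plus 30% of each additional charge. Highest is embezzlement at $66,700. Additional: $22,250 × 30% = $6,675. Combined base = $66,700 + $6,675 = $73,375.
Net percentage adjustment: −20% −30% +50% +35% = +35%. $73,375 × 1.35 = $99,056.25.
Rounded to the nearest dollar: $99,056.

$99,056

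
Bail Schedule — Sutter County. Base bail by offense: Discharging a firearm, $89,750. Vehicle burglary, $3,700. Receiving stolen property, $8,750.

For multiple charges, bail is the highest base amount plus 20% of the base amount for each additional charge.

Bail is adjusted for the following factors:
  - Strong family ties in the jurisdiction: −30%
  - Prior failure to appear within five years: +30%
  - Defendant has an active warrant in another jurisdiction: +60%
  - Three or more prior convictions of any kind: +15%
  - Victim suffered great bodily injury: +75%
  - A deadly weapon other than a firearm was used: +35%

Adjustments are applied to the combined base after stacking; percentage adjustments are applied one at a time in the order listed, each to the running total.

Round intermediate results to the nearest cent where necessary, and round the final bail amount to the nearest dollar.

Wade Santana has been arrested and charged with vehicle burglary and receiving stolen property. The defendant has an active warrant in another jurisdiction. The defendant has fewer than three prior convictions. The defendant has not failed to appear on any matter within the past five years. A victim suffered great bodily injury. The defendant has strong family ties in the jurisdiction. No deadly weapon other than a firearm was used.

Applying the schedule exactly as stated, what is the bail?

Base amounts from the schedule: vehicle burglary $3,700; receiving stolen property $8,750.
Stacking rule: highest base plus 20% of each additional charge. Highest is receiving stolen property at $8,750. Additional: $3,700 × 20% = $740. Combined base = $8,750 + $740 = $9,490.
Strong family ties in the jurisdiction (−30%): $9,490 × 0.7 = $6,643.
Defendant has an active warrant in another jurisdiction (+60%): $6,643 × 1.6 = $10,628.80.
Victim suffered great bodily injury (+75%): $10,628.80 × 1.75 = $18,600.40.
Rounded to the nearest dollar: $18,600.

$18,600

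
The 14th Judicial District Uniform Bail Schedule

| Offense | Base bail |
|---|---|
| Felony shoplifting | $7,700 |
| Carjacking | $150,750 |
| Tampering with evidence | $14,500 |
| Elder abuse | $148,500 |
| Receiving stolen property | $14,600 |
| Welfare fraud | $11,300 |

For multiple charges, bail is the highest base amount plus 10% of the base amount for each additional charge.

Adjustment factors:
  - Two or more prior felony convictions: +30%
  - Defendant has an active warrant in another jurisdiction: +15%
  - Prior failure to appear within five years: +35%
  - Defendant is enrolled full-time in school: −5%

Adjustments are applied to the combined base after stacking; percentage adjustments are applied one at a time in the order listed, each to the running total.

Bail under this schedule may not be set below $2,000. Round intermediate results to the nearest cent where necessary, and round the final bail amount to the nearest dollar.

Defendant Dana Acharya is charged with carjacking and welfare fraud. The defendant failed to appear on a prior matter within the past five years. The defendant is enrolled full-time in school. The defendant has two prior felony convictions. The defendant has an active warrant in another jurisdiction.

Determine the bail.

$291,205

Base amounts from the schedule: carjacking $150,750; welfare fraud $11,300.
Stacking rule: highest base plus 10% of each additional charge. Highest is carjacking at $150,750. Additional: $11,300 × 10% = $1,130. Combined base = $150,750 + $1,130 = $151,880.
Two or more prior felony convictions (+30%): $151,880 × 1.3 = $197,444.
Defendant has an active warrant in another jurisdiction (+15%): $197,444 × 1.15 = $227,060.60.
Prior failure to appear within five years (+35%): $227,060.60 × 1.35 = $306,531.81.
Defendant is enrolled full-time in school (−5%): $306,531.81 × 0.95 = $291,205.22.
$291,205.22 is at or above the $2,000 minimum.
Rounded to the nearest dollar: $291,205.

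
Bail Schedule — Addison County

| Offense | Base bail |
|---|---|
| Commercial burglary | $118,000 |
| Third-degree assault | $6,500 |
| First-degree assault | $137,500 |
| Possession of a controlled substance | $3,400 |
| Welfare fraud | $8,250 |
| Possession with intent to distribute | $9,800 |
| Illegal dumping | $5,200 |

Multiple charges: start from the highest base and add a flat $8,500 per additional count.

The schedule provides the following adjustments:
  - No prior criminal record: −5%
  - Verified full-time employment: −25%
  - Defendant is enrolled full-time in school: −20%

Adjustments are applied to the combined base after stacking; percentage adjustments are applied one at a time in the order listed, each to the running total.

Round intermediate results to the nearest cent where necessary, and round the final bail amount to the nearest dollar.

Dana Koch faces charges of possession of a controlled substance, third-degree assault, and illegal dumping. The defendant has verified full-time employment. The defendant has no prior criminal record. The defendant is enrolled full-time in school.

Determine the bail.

Base amounts from the schedule: possession of a controlled substance $3,400; third-degree assault $6,500; illegal dumping $5,200.
Stacking rule: highest base plus $8,500 per additional charge. Highest is third-degree assault at $6,500; 2 additional charges → +$17,000. Combined base = $23,500.
No prior criminal record (−5%): $23,500 × 0.95 = $22,325.
Verified full-time employment (−25%): $22,325 × 0.75 = $16,743.75.
Defendant is enrolled full-time in school (−20%): $16,743.75 × 0.8 = $13,395.

$13,395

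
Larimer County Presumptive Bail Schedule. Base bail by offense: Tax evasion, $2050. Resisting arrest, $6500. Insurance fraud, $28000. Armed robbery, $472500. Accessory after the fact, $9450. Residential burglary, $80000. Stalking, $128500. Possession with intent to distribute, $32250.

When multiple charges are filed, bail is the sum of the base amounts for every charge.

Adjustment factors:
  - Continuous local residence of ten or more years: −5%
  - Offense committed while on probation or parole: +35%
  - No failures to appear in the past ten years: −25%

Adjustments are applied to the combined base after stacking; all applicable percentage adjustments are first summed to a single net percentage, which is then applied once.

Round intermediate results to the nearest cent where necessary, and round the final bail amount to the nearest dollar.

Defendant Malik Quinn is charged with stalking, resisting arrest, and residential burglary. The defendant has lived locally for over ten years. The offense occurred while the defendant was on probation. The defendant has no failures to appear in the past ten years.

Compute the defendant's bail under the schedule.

$225750

Base amounts from the schedule: stalking $128500; resisting arrest $6500; residential burglary $80000.
Stacking rule: sum of all bases. $128500 + $6500 + $80000 = $215000.
Net percentage adjustment: −5% +35% −25% = +5%. $215000 × 1.05 = $225750.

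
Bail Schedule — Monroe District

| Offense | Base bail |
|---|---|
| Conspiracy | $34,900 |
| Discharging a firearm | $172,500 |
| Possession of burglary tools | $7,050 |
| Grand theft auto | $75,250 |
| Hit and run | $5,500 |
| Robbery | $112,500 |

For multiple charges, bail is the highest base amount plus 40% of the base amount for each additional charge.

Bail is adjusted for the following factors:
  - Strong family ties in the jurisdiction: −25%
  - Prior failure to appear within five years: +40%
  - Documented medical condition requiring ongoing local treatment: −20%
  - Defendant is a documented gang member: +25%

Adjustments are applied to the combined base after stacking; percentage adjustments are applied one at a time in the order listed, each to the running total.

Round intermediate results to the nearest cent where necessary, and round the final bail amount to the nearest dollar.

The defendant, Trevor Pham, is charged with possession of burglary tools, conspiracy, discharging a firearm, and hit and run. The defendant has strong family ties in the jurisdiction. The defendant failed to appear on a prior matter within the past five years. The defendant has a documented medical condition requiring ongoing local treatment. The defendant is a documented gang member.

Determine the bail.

$201,054

Base amounts from the schedule: possession of burglary tools $7,050; conspiracy $34,900; discharging a firearm $172,500; hit and run $5,500.
Stacking rule: highest base plus 40% of each additional charge. Highest is discharging a firearm at $172,500. Additional: $7,050 × 40% = $2,820; $34,900 × 40% = $13,960; $5,500 × 40% = $2,200. Combined base = $172,500 + $18,980 = $191,480.
Strong family ties in the jurisdiction (−25%): $191,480 × 0.75 = $143,610.
Prior failure to appear within five years (+40%): $143,610 × 1.4 = $201,054.
Documented medical condition requiring ongoing local treatment (−20%): $201,054 × 0.8 = $160,843.20.
Defendant is a documented gang member (+25%): $160,843.20 × 1.25 = $201,054.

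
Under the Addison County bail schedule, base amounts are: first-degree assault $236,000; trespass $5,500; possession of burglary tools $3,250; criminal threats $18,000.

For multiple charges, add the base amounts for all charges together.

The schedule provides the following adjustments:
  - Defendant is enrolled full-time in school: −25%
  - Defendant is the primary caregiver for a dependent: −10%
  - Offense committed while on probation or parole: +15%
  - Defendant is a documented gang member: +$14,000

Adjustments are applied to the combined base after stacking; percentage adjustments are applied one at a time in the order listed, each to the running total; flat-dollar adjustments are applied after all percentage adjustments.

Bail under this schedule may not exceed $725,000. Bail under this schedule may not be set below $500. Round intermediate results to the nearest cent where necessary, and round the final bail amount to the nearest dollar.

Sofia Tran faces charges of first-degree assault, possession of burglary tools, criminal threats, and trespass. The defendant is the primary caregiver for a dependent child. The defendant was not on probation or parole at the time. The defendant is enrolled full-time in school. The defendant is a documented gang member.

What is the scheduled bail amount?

Base amounts from the schedule: first-degree assault $236,000; possession of burglary tools $3,250; criminal threats $18,000; trespass $5,500.
Stacking rule: sum of all bases. $236,000 + $3,250 + $18,000 + $5,500 = $262,750.
Defendant is enrolled full-time in school (−25%): $262,750 × 0.75 = $197,062.50.
Defendant is the primary caregiver for a dependent (−10%): $197,062.50 × 0.9 = $177,356.25.
Defendant is a documented gang member (+$14,000 flat): $177,356.25 + $14,000 = $191,356.25.
$191,356.25 is within the $725,000 maximum.
$191,356.25 is at or above the $500 minimum.
Rounded to the nearest dollar: $191,356.

$191,356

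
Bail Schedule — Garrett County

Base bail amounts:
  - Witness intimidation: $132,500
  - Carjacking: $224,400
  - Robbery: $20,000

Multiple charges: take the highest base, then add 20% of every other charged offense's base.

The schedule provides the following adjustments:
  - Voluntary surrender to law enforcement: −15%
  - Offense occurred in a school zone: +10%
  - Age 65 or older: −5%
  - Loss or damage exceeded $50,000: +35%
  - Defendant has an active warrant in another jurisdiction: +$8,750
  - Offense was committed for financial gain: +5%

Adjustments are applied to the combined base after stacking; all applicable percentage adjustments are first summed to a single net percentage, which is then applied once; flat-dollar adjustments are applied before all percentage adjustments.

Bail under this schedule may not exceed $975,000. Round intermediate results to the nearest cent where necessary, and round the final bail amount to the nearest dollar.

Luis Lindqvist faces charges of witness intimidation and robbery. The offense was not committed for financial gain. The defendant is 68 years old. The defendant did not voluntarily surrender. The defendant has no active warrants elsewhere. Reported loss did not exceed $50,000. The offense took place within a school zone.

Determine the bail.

Base amounts from the schedule: witness intimidation $132,500; robbery $20,000.
Stacking rule: highest base plus 20% of each additional charge. Highest is witness intimidation at $132,500. Additional: $20,000 × 20% = $4,000. Combined base = $132,500 + $4,000 = $136,500.
Net percentage adjustment: +10% −5% = +5%. $136,500 × 1.05 = $143,325.
$143,325 is within the $975,000 maximum.

$143,325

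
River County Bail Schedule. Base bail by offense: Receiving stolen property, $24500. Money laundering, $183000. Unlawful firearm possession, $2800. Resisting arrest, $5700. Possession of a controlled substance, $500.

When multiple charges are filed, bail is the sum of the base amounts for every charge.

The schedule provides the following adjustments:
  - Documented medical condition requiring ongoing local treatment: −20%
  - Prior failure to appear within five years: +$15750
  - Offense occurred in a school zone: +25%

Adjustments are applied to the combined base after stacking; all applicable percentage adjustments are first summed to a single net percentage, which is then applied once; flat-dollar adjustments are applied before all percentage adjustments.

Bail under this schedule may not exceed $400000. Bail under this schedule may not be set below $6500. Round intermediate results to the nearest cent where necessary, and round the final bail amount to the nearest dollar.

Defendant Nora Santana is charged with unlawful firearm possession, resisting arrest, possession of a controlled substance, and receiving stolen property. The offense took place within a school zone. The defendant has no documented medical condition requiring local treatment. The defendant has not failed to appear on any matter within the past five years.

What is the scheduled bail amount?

$41875

Base amounts from the schedule: unlawful firearm possession $2800; resisting arrest $5700; possession of a controlled substance $500; receiving stolen property $24500.
Stacking rule: sum of all bases. $2800 + $5700 + $500 + $24500 = $33500.
Offense occurred in a school zone (+25%): $33500 × 1.25 = $41875.
$41875 is within the $400000 maximum.
$41875 is at or above the $6500 minimum.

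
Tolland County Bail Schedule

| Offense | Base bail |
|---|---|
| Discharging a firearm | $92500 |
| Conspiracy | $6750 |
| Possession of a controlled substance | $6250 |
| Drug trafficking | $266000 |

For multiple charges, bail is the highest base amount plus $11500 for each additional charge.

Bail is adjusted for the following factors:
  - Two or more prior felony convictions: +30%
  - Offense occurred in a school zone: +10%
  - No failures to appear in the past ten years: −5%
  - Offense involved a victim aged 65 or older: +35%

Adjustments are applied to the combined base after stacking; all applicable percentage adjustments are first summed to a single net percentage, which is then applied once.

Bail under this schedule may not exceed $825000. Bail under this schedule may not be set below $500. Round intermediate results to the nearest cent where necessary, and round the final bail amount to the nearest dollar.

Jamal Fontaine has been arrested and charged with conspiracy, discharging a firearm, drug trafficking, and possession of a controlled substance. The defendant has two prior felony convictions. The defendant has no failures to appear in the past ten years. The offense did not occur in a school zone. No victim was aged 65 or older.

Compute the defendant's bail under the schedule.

$375625

Base amounts from the schedule: conspiracy $6750; discharging a firearm $92500; drug trafficking $266000; possession of a controlled substance $6250.
Stacking rule: highest base plus $11500 per additional charge. Highest is drug trafficking at $266000; 3 additional charges → +$34500. Combined base = $300500.
Net percentage adjustment: +30% −5% = +25%. $300500 × 1.25 = $375625.
$375625 is within the $825000 maximum.
$375625 is at or above the $500 minimum.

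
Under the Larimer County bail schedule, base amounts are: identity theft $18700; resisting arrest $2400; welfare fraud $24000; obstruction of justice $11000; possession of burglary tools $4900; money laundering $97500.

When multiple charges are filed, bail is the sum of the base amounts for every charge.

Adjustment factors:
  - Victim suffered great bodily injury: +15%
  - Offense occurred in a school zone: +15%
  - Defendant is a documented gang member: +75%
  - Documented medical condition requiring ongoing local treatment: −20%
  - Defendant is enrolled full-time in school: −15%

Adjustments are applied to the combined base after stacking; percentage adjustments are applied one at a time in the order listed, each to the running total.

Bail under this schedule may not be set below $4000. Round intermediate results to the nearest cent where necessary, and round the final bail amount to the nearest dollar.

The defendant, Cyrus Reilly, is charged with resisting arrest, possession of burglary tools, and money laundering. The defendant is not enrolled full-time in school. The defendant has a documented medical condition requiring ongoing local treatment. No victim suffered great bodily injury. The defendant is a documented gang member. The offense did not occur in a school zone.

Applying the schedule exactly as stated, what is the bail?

Base amounts from the schedule: resisting arrest $2400; possession of burglary tools $4900; money laundering $97500.
Stacking rule: sum of all bases. $2400 + $4900 + $97500 = $104800.
Defendant is a documented gang member (+75%): $104800 × 1.75 = $183400.
Documented medical condition requiring ongoing local treatment (−20%): $183400 × 0.8 = $146720.
$146720 is at or above the $4000 minimum.

$146720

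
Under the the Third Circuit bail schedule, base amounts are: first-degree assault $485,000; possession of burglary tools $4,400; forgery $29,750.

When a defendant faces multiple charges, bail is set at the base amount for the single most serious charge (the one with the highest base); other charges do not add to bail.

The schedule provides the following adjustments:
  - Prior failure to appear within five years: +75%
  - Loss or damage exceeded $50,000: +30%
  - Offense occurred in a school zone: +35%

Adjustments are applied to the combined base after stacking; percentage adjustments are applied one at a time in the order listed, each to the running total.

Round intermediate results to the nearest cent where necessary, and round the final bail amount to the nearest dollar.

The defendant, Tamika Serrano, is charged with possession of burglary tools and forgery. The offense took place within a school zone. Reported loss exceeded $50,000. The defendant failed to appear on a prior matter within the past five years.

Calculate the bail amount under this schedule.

$91,370

Base amounts from the schedule: possession of burglary tools $4,400; forgery $29,750.
Stacking rule: use the highest base only. Highest is forgery at $29,750. Combined base = $29,750.
Prior failure to appear within five years (+75%): $29,750 × 1.75 = $52,062.50.
Loss or damage exceeded $50,000 (+30%): $52,062.50 × 1.3 = $67,681.25.
Offense occurred in a school zone (+35%): $67,681.25 × 1.35 = $91,369.69.
Rounded to the nearest dollar: $91,370.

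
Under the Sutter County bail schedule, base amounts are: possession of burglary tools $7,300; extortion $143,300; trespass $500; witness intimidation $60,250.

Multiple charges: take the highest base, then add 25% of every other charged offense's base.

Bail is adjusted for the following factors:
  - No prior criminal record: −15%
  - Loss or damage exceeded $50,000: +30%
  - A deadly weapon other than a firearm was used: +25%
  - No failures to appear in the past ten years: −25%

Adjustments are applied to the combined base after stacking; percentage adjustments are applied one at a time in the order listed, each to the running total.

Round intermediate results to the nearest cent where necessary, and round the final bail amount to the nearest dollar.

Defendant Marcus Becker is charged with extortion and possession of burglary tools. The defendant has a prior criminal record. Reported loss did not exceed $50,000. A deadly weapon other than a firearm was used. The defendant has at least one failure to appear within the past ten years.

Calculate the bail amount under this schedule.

$181,406

Base amounts from the schedule: extortion $143,300; possession of burglary tools $7,300.
Stacking rule: highest base plus 25% of each additional charge. Highest is extortion at $143,300. Additional: $7,300 × 25% = $1,825. Combined base = $143,300 + $1,825 = $145,125.
A deadly weapon other than a firearm was used (+25%): $145,125 × 1.25 = $181,406.25.
Rounded to the nearest dollar: $181,406.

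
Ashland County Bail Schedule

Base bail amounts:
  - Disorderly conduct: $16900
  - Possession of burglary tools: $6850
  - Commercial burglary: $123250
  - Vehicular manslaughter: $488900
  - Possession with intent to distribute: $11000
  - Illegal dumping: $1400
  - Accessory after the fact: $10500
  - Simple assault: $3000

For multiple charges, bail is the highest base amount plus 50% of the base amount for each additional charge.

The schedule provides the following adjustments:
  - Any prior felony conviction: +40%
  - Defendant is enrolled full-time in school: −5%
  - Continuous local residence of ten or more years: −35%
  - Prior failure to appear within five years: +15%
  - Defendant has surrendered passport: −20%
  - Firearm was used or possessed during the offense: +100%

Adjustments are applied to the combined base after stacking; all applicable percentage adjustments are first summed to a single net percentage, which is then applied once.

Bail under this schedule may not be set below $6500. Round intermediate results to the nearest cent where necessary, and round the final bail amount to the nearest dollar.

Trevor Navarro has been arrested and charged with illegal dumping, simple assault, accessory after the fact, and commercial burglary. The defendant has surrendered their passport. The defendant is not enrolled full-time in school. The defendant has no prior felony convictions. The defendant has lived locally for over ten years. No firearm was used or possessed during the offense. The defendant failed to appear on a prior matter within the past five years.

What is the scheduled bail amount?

$78420

Base amounts from the schedule: illegal dumping $1400; simple assault $3000; accessory after the fact $10500; commercial burglary $123250.
Stacking rule: highest base plus 50% of each additional charge. Highest is commercial burglary at $123250. Additional: $1400 × 50% = $700; $3000 × 50% = $1500; $10500 × 50% = $5250. Combined base = $123250 + $7450 = $130700.
Net percentage adjustment: −35% +15% −20% = −40%. $130700 × 0.6 = $78420.
$78420 is at or above the $6500 minimum.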